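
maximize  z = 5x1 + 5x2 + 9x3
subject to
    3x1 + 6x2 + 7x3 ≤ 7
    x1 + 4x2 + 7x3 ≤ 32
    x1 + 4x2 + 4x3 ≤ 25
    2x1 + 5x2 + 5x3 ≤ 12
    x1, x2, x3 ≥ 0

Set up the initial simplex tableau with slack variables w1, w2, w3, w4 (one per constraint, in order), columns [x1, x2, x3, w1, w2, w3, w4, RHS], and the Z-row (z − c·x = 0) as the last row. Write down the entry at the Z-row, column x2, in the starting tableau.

The Z-row carries the negated objective coefficients: the x2 entry is -5.

-5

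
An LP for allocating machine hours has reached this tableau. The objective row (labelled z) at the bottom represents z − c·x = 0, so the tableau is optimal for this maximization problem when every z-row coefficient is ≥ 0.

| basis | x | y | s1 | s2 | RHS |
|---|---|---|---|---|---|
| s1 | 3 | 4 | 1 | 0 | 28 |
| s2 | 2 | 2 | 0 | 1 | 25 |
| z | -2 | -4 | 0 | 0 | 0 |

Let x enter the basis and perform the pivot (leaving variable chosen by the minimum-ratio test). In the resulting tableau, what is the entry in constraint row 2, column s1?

-2/3

Ratio test on column x — row 1: 28/3 = 28/3; row 2: 25/2 = 25/2. Minimum is 28/3 at row 1 (s1 leaves); pivot element 3.
Divide row 1 by 3; eliminate column x from the other rows.
Row 2 update in column s1: 0 − 2·(1/3) = -2/3.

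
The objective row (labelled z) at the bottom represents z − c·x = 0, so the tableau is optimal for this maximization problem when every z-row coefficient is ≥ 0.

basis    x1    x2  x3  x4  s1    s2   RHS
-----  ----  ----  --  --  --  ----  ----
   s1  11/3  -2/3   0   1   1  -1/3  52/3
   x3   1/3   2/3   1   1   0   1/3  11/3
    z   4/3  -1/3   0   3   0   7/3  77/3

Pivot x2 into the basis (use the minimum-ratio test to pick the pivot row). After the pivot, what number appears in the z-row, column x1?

3/2

Ratio test on column x2 — row 1: entry -2/3 ≤ 0; row 2: (11/3)/(2/3) = 11/2. Minimum is 11/2 at row 2 (x3 leaves); pivot element 2/3.
Divide row 2 by 2/3; eliminate column x2 from the other rows.
z-row update in column x1: 4/3 − (-1/3)·(1/2) = 3/2.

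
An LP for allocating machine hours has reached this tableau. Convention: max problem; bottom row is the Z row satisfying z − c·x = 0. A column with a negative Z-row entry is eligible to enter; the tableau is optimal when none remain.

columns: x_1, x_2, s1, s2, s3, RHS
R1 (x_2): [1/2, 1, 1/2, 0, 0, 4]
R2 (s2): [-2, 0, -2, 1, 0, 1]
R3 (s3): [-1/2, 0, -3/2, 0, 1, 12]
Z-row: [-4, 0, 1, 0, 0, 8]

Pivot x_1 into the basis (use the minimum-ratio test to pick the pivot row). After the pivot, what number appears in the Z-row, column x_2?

8

Ratio test on column x_1 — row 1: 4/(1/2) = 8; row 2: entry -2 ≤ 0; row 3: entry -1/2 ≤ 0. Minimum is 8 at row 1 (x_2 leaves); pivot element 1/2.
Divide row 1 by 1/2; eliminate column x_1 from the other rows.
Z-row update in column x_2: 0 − (-4)·2 = 8.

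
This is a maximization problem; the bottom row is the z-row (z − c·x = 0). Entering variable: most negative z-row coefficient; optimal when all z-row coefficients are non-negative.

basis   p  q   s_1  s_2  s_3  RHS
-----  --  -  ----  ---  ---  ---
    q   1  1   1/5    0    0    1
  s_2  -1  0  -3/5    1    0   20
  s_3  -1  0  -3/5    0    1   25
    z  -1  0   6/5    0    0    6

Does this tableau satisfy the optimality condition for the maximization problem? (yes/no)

The z-row has a negative entry -1 in column p, so it is not optimal.

no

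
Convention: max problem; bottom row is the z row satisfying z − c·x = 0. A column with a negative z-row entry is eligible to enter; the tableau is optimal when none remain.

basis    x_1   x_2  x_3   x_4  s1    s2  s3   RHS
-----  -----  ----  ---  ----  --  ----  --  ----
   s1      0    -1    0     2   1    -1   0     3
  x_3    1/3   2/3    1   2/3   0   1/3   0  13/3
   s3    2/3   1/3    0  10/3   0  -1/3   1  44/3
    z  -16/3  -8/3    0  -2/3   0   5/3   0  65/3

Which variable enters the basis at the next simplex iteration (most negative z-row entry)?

x_1

Negative z-row entries: x_1: -16/3, x_2: -8/3, x_4: -2/3.
The most negative is -16/3 in column x_1, so x_1 enters.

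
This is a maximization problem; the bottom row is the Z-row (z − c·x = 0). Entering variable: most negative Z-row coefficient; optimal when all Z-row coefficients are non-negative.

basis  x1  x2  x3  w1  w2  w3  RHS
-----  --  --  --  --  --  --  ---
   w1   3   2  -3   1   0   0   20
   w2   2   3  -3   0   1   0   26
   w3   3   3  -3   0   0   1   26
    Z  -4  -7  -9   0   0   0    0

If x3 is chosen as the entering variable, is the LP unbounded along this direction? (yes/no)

Every constraint-row entry in column x3 is ≤ 0, so increasing x3 is unbounded.

yes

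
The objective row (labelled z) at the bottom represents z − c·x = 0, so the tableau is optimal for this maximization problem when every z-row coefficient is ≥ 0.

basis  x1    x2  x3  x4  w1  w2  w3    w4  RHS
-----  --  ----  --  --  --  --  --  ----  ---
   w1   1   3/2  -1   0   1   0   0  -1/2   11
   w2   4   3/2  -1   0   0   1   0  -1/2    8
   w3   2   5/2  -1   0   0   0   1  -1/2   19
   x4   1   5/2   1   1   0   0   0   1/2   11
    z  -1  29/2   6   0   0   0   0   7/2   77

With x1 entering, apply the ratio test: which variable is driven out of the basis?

Column x1 entries and ratios — w1: 11/1 = 11; w2: 8/4 = 2; w3: 19/2 = 19/2; x4: 11/1 = 11.
Smallest ratio is 2 in the row of w2, so w2 leaves.

w2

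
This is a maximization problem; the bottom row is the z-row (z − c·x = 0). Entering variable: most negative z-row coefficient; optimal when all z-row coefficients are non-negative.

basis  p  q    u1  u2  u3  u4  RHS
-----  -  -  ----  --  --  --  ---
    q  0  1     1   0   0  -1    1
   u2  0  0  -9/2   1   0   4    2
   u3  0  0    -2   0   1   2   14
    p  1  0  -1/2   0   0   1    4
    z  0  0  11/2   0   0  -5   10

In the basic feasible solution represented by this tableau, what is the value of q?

1

q is basic (row 1); its value is the RHS of that row, 1.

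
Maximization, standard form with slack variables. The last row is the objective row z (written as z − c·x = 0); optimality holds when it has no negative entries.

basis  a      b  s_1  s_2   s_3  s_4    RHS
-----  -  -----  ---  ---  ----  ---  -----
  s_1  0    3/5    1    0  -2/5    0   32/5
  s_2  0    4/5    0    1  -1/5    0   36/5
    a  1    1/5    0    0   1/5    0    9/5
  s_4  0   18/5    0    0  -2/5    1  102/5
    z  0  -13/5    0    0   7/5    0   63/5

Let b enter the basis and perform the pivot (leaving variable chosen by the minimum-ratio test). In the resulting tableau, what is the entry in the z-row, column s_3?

10/9

Ratio test on column b — row 1: (32/5)/(3/5) = 32/3; row 2: (36/5)/(4/5) = 9; row 3: (9/5)/(1/5) = 9; row 4: (102/5)/(18/5) = 17/3. Minimum is 17/3 at row 4 (s_4 leaves); pivot element 18/5.
Divide row 4 by 18/5; eliminate column b from the other rows.
z-row update in column s_3: 7/5 − (-13/5)·(-1/9) = 10/9.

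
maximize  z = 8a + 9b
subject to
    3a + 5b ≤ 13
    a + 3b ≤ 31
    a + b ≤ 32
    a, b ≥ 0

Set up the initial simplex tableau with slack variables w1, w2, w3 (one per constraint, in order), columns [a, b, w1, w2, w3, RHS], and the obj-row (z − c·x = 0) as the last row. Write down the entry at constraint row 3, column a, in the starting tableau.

1

Constraint 3 has coefficient 1 on a.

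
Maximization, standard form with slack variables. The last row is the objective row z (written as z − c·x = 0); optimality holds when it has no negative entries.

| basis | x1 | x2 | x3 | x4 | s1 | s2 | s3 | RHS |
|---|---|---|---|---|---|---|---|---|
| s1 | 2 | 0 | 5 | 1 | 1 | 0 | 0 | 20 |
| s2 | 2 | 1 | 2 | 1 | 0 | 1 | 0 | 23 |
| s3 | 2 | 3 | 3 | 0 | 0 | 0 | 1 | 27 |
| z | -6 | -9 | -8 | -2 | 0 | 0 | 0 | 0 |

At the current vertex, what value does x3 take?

x3 is not in the basis, so in the current basic feasible solution x3 = 0.

0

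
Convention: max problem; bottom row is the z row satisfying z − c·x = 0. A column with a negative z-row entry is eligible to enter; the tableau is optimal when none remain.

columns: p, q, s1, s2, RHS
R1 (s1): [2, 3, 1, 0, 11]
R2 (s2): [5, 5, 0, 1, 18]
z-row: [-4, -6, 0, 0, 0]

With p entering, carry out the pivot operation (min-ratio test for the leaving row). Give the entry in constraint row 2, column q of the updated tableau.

1

Ratio test on column p — row 1: 11/2 = 11/2; row 2: 18/5 = 18/5. Minimum is 18/5 at row 2 (s2 leaves); pivot element 5.
Divide row 2 by 5; eliminate column p from the other rows.
In the new row 2, the q entry is the old entry divided by the pivot: 5/5 = 1.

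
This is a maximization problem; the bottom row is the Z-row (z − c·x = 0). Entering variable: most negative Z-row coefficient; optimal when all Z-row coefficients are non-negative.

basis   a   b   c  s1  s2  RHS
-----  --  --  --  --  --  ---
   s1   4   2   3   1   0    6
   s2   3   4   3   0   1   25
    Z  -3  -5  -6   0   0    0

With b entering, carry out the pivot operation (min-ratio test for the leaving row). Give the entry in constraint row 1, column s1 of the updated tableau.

1/2

Ratio test on column b — row 1: 6/2 = 3; row 2: 25/4 = 25/4. Minimum is 3 at row 1 (s1 leaves); pivot element 2.
Divide row 1 by 2; eliminate column b from the other rows.
In the new row 1, the s1 entry is the old entry divided by the pivot: 1/2 = 1/2.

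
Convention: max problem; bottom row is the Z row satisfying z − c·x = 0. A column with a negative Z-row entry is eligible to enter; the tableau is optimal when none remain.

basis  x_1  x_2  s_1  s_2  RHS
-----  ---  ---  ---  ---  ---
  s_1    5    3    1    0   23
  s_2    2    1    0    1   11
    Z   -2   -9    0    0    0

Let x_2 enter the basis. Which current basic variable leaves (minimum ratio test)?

s_1

Column x_2 entries and ratios — s_1: 23/3 = 23/3; s_2: 11/1 = 11.
Smallest ratio is 23/3 in the row of s_1, so s_1 leaves.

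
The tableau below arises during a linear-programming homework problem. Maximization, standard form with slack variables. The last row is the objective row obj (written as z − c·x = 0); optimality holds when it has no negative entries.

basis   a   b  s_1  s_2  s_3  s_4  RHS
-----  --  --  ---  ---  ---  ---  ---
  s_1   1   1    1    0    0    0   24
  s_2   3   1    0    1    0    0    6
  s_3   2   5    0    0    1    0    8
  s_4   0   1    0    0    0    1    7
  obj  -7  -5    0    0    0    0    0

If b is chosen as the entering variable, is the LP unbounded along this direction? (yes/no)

no

Column b has positive entries in row(s) 1, 2, 3, 4, so the ratio test bounds it — not unbounded.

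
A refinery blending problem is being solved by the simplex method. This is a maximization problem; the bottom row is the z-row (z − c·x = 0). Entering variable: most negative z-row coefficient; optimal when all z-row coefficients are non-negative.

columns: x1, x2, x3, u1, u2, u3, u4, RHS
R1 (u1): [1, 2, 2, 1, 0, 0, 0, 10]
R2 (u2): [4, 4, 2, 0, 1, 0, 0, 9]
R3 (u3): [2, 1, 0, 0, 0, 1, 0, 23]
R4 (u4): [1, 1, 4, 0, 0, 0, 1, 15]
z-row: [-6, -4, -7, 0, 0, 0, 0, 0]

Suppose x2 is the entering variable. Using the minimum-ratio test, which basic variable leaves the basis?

Column x2 entries and ratios — u1: 10/2 = 5; u2: 9/4 = 9/4; u3: 23/1 = 23; u4: 15/1 = 15.
Smallest ratio is 9/4 in the row of u2, so u2 leaves.

u2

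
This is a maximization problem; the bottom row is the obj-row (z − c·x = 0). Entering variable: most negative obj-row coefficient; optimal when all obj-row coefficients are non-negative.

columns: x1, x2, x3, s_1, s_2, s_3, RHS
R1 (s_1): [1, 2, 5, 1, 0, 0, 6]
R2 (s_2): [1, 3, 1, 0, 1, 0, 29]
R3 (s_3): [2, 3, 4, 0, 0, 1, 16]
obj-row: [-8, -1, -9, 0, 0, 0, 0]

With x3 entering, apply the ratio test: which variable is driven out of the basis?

s_1

Column x3 entries and ratios — s_1: 6/5 = 6/5; s_2: 29/1 = 29; s_3: 16/4 = 4.
Smallest ratio is 6/5 in the row of s_1, so s_1 leaves.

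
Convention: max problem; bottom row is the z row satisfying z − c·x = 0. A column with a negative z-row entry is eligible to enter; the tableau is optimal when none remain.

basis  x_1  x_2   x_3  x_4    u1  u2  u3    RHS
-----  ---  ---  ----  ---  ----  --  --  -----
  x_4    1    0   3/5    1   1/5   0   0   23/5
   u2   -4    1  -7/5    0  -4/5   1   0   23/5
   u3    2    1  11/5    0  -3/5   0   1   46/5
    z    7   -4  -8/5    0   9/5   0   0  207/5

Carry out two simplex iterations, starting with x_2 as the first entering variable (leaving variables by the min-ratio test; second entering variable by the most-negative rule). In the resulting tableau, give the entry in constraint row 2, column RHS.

23/3

Ratio test on column x_2 — row 1: entry 0 ≤ 0; row 2: (23/5)/1 = 23/5; row 3: (46/5)/1 = 46/5. Minimum is 23/5 at row 2 (u2 leaves); pivot element 1.
Divide row 2 by 1; eliminate column x_2 from the other rows.
Second iteration: most negative z-row entry is -9 in column x_1, so x_1 enters.
Ratio test on column x_1 — row 1: (23/5)/1 = 23/5; row 2: entry -4 ≤ 0; row 3: (23/5)/6 = 23/30. Minimum is 23/30 at row 3 (u3 leaves); pivot element 6.
Divide row 3 by 6; eliminate column x_1 from the other rows.
After both pivots, the entry at constraint row 2, column RHS is 23/3.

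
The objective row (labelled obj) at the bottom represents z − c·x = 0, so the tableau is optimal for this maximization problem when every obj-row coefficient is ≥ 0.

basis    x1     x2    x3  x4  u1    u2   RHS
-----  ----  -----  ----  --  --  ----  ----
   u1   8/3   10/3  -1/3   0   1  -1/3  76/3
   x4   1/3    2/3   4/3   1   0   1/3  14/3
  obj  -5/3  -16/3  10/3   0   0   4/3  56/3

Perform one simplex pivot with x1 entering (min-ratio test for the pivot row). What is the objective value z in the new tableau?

Ratio test on column x1 — row 1: (76/3)/(8/3) = 19/2; row 2: (14/3)/(1/3) = 14. Minimum is 19/2 at row 1 (u1 leaves); pivot element 8/3.
Pivot on row 1; the obj-row RHS becomes 56/3 − (-5/3)·(19/2) = 69/2.

69/2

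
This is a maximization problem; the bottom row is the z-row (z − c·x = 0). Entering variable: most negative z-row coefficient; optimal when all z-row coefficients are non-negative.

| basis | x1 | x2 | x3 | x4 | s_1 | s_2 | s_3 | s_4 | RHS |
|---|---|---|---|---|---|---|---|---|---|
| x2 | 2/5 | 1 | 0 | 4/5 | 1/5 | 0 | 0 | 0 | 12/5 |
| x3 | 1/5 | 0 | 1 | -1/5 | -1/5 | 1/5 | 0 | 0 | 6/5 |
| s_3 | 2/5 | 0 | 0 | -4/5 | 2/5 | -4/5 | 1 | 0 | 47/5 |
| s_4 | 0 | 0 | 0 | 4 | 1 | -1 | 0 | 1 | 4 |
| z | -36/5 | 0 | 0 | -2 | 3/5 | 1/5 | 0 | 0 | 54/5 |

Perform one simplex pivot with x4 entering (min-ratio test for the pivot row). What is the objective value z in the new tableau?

Ratio test on column x4 — row 1: (12/5)/(4/5) = 3; row 2: entry -1/5 ≤ 0; row 3: entry -4/5 ≤ 0; row 4: 4/4 = 1. Minimum is 1 at row 4 (s_4 leaves); pivot element 4.
Pivot on row 4; the z-row RHS becomes 54/5 − (-2)·1 = 64/5.

64/5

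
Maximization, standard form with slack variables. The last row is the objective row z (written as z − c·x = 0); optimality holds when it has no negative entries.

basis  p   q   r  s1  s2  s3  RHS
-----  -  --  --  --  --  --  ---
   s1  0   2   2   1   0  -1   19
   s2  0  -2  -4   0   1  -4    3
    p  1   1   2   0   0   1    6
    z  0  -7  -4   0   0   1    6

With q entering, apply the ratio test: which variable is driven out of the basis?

p

Column q entries and ratios — s1: 19/2 = 19/2; s2: -2 ≤ 0, skip; p: 6/1 = 6.
Smallest ratio is 6 in the row of p, so p leaves.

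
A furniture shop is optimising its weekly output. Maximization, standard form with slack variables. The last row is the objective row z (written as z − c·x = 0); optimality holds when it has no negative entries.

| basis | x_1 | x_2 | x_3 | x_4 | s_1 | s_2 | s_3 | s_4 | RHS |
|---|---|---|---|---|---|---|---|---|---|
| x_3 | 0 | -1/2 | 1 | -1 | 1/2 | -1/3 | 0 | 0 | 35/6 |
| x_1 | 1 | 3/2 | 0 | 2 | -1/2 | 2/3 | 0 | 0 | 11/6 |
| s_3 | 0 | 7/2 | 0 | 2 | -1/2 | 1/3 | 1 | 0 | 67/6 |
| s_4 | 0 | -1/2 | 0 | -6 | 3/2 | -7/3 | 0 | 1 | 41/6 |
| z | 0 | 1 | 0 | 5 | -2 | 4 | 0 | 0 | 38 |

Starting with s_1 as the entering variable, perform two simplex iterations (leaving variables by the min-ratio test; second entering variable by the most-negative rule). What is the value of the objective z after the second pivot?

520/9

Ratio test on column s_1 — row 1: (35/6)/(1/2) = 35/3; row 2: entry -1/2 ≤ 0; row 3: entry -1/2 ≤ 0; row 4: (41/6)/(3/2) = 41/9. Minimum is 41/9 at row 4 (s_4 leaves); pivot element 3/2.
Pivot on row 4; the z-row RHS becomes 38 − (-2)·(41/9) = 424/9.
Next entering variable (most negative z-row entry -3): x_4.
Ratio test on column x_4 — row 1: (32/9)/1 = 32/9; row 2: entry 0 ≤ 0; row 3: entry 0 ≤ 0; row 4: entry -4 ≤ 0. Minimum is 32/9 at row 1 (x_3 leaves); pivot element 1.
After the second pivot the z-row RHS is 424/9 − (-3)·(32/9) = 520/9.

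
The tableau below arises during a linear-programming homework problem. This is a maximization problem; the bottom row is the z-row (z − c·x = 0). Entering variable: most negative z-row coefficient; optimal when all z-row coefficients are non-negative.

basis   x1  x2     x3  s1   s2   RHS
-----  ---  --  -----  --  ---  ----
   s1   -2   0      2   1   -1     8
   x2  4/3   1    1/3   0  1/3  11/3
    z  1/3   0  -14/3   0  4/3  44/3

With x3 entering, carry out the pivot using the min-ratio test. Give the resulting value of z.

100/3

Ratio test on column x3 — row 1: 8/2 = 4; row 2: (11/3)/(1/3) = 11. Minimum is 4 at row 1 (s1 leaves); pivot element 2.
Pivot on row 1; the z-row RHS becomes 44/3 − (-14/3)·4 = 100/3.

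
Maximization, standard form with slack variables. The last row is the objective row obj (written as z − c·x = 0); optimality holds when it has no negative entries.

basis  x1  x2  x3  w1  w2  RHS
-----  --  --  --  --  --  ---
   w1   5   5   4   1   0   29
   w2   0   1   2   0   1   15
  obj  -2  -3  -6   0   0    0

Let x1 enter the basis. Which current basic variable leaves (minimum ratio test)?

Column x1 entries and ratios — w1: 29/5 = 29/5; w2: 0 ≤ 0, skip.
Smallest ratio is 29/5 in the row of w1, so w1 leaves.

w1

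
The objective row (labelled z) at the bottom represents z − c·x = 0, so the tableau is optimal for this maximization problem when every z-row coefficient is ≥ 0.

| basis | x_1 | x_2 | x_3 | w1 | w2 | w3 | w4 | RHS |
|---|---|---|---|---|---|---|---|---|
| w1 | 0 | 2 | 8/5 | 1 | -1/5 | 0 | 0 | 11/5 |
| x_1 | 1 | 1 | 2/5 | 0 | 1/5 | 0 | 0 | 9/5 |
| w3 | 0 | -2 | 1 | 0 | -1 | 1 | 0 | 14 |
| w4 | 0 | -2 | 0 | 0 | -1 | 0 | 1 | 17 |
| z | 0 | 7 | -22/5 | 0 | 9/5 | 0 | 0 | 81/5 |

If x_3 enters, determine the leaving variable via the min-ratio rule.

Column x_3 entries and ratios — w1: (11/5)/(8/5) = 11/8; x_1: (9/5)/(2/5) = 9/2; w3: 14/1 = 14; w4: 0 ≤ 0, skip.
Smallest ratio is 11/8 in the row of w1, so w1 leaves.

w1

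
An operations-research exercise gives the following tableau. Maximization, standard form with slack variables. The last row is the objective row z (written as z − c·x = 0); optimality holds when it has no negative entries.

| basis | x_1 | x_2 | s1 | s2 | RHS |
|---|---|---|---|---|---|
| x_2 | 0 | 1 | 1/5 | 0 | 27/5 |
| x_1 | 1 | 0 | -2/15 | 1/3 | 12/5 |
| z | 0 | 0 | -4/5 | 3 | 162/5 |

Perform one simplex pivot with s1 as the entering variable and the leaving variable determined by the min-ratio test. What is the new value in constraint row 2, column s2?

1/3

Ratio test on column s1 — row 1: (27/5)/(1/5) = 27; row 2: entry -2/15 ≤ 0. Minimum is 27 at row 1 (x_2 leaves); pivot element 1/5.
Divide row 1 by 1/5; eliminate column s1 from the other rows.
Row 2 update in column s2: 1/3 − (-2/15)·0 = 1/3.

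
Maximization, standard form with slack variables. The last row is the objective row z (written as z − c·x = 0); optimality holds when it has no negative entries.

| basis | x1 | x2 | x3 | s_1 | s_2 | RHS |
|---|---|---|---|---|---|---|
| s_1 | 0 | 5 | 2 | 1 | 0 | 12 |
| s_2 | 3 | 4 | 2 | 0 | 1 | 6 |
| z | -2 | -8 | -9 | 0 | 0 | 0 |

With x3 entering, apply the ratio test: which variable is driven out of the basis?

s_2

Column x3 entries and ratios — s_1: 12/2 = 6; s_2: 6/2 = 3.
Smallest ratio is 3 in the row of s_2, so s_2 leaves.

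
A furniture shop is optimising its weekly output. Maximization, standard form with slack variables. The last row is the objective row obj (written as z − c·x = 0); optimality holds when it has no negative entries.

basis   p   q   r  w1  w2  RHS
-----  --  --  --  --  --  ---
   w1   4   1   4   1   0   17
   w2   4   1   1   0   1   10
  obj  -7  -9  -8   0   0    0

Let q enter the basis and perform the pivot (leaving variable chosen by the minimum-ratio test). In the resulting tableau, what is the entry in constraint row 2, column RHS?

Ratio test on column q — row 1: 17/1 = 17; row 2: 10/1 = 10. Minimum is 10 at row 2 (w2 leaves); pivot element 1.
Divide row 2 by 1; eliminate column q from the other rows.
In the new row 2, the RHS entry is the old entry divided by the pivot: 10/1 = 10.

10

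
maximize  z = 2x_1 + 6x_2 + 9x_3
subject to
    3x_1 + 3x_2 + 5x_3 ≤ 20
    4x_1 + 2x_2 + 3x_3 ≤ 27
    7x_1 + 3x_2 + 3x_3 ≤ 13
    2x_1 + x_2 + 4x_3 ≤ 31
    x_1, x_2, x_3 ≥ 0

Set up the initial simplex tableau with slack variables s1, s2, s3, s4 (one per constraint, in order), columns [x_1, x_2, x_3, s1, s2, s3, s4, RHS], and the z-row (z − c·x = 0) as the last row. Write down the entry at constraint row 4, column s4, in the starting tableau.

1

Slack s4 belongs to constraint 4; its column is the unit vector e_4, so the entry in row 4 is 1.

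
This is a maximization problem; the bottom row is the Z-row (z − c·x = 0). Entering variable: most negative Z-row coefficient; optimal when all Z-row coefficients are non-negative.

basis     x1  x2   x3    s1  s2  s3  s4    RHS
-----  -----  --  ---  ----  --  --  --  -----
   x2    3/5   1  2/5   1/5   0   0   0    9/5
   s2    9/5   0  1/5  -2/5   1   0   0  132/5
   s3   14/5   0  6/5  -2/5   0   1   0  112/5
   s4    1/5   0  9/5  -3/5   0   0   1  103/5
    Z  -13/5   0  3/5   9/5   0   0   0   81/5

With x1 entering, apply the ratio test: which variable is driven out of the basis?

x2

Column x1 entries and ratios — x2: (9/5)/(3/5) = 3; s2: (132/5)/(9/5) = 44/3; s3: (112/5)/(14/5) = 8; s4: (103/5)/(1/5) = 103.
Smallest ratio is 3 in the row of x2, so x2 leaves.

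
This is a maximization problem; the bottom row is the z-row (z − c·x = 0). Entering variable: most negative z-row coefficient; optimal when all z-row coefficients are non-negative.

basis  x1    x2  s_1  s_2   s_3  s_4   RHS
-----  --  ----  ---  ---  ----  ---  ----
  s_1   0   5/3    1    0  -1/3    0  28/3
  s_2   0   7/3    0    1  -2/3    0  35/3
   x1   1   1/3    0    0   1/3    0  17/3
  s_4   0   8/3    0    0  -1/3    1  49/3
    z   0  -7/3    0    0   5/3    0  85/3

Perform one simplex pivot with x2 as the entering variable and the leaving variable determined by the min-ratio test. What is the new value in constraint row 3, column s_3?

Ratio test on column x2 — row 1: (28/3)/(5/3) = 28/5; row 2: (35/3)/(7/3) = 5; row 3: (17/3)/(1/3) = 17; row 4: (49/3)/(8/3) = 49/8. Minimum is 5 at row 2 (s_2 leaves); pivot element 7/3.
Divide row 2 by 7/3; eliminate column x2 from the other rows.
Row 3 update in column s_3: 1/3 − (1/3)·(-2/7) = 3/7.

3/7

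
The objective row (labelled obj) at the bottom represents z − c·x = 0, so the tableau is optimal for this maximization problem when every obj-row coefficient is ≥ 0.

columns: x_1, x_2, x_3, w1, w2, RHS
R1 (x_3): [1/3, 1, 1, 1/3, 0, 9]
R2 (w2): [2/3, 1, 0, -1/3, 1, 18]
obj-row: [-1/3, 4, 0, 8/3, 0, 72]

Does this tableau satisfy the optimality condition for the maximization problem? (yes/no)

no

The obj-row has a negative entry -1/3 in column x_1, so it is not optimal.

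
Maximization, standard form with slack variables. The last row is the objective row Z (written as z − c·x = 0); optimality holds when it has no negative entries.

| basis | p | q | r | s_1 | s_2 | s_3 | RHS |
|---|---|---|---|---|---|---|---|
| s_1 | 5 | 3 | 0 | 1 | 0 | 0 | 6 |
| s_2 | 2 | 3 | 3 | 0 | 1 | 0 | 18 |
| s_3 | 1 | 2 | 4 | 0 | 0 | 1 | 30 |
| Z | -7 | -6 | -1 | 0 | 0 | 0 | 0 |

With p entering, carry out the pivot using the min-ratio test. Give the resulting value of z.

Ratio test on column p — row 1: 6/5 = 6/5; row 2: 18/2 = 9; row 3: 30/1 = 30. Minimum is 6/5 at row 1 (s_1 leaves); pivot element 5.
Pivot on row 1; the Z-row RHS becomes 0 − (-7)·(6/5) = 42/5.

42/5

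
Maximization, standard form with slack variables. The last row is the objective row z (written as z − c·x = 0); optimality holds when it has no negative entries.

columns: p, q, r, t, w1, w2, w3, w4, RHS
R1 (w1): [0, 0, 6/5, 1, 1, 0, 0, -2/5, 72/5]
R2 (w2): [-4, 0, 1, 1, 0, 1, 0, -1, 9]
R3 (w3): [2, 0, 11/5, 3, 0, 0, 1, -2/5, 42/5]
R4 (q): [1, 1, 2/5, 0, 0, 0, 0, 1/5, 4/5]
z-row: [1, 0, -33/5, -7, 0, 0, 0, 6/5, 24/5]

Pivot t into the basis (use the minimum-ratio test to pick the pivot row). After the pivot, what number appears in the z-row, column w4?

Ratio test on column t — row 1: (72/5)/1 = 72/5; row 2: 9/1 = 9; row 3: (42/5)/3 = 14/5; row 4: entry 0 ≤ 0. Minimum is 14/5 at row 3 (w3 leaves); pivot element 3.
Divide row 3 by 3; eliminate column t from the other rows.
z-row update in column w4: 6/5 − (-7)·(-2/15) = 4/15.

4/15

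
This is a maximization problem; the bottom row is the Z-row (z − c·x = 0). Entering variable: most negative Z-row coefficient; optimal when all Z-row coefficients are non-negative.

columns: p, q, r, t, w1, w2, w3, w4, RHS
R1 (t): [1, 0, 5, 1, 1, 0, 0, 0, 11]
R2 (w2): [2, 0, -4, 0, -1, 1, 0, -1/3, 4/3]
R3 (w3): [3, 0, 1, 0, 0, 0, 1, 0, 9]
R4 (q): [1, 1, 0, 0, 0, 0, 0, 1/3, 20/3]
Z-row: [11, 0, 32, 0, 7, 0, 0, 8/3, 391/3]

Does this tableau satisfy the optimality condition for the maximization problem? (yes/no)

yes

Every Z-row coefficient is ≥ 0, so the tableau is optimal.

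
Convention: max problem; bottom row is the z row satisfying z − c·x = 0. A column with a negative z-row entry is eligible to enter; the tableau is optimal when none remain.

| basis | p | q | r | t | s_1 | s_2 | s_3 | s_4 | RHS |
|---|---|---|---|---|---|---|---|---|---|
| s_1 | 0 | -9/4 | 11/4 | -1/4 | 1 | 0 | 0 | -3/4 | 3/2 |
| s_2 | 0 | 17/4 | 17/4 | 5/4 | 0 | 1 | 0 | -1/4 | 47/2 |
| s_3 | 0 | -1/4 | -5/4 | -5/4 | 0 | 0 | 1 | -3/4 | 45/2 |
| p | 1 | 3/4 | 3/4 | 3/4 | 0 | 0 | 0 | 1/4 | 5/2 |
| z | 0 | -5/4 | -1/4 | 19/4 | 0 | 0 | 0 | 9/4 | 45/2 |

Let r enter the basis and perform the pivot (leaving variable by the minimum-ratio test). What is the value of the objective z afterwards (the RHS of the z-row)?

249/11

Ratio test on column r — row 1: (3/2)/(11/4) = 6/11; row 2: (47/2)/(17/4) = 94/17; row 3: entry -5/4 ≤ 0; row 4: (5/2)/(3/4) = 10/3. Minimum is 6/11 at row 1 (s_1 leaves); pivot element 11/4.
Pivot on row 1; the z-row RHS becomes 45/2 − (-1/4)·(6/11) = 249/11.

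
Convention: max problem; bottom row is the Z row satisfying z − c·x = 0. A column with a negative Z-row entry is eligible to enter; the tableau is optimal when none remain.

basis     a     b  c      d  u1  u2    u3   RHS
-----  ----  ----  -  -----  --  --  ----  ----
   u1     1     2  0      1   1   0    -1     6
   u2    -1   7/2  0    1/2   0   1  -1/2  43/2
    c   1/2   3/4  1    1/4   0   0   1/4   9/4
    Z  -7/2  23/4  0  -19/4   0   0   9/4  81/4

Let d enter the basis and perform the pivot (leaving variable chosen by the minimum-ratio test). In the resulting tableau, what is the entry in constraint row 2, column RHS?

37/2

Ratio test on column d — row 1: 6/1 = 6; row 2: (43/2)/(1/2) = 43; row 3: (9/4)/(1/4) = 9. Minimum is 6 at row 1 (u1 leaves); pivot element 1.
Divide row 1 by 1; eliminate column d from the other rows.
Row 2 update in column RHS: 43/2 − (1/2)·6 = 37/2.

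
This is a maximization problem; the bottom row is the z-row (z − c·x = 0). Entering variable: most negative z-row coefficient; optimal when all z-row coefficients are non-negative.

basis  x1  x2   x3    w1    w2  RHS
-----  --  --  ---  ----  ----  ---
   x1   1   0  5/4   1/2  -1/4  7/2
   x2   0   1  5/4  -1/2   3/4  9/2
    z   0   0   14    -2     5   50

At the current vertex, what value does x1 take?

x1 is basic (row 1); its value is the RHS of that row, 7/2.

7/2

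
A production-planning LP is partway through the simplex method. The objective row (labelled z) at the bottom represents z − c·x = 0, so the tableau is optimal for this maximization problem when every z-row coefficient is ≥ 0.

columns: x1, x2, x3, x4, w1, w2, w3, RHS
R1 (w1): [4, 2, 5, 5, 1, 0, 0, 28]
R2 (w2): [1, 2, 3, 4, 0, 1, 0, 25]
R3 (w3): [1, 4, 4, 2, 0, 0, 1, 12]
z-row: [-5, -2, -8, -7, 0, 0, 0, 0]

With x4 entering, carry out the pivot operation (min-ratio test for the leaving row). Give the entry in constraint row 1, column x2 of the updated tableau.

Ratio test on column x4 — row 1: 28/5 = 28/5; row 2: 25/4 = 25/4; row 3: 12/2 = 6. Minimum is 28/5 at row 1 (w1 leaves); pivot element 5.
Divide row 1 by 5; eliminate column x4 from the other rows.
In the new row 1, the x2 entry is the old entry divided by the pivot: 2/5 = 2/5.

2/5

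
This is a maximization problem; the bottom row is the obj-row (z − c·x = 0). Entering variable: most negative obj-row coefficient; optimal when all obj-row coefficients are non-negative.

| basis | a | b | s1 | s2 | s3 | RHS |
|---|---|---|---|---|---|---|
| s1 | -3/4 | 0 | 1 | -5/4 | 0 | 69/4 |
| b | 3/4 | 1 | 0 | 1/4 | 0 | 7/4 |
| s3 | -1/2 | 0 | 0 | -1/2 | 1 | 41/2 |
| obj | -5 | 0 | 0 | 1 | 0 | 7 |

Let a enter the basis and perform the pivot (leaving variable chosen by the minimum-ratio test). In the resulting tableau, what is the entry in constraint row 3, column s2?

-1/3

Ratio test on column a — row 1: entry -3/4 ≤ 0; row 2: (7/4)/(3/4) = 7/3; row 3: entry -1/2 ≤ 0. Minimum is 7/3 at row 2 (b leaves); pivot element 3/4.
Divide row 2 by 3/4; eliminate column a from the other rows.
Row 3 update in column s2: -1/2 − (-1/2)·(1/3) = -1/3.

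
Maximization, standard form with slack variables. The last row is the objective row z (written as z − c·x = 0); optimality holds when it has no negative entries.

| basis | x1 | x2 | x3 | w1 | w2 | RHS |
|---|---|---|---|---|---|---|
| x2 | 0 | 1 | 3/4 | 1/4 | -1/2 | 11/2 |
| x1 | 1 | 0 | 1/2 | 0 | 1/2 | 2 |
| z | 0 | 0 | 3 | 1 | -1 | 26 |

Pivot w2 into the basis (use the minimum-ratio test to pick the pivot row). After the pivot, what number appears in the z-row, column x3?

4

Ratio test on column w2 — row 1: entry -1/2 ≤ 0; row 2: 2/(1/2) = 4. Minimum is 4 at row 2 (x1 leaves); pivot element 1/2.
Divide row 2 by 1/2; eliminate column w2 from the other rows.
z-row update in column x3: 3 − (-1)·1 = 4.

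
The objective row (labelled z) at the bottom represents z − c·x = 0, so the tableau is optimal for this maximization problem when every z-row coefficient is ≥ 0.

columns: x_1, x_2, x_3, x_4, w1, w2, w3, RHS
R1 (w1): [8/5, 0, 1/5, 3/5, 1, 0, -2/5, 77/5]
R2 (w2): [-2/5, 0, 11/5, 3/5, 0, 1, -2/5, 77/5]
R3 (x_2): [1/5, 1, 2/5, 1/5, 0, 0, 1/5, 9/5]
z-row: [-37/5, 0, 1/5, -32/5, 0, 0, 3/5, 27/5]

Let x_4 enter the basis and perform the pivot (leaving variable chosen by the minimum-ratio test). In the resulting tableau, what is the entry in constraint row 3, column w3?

Ratio test on column x_4 — row 1: (77/5)/(3/5) = 77/3; row 2: (77/5)/(3/5) = 77/3; row 3: (9/5)/(1/5) = 9. Minimum is 9 at row 3 (x_2 leaves); pivot element 1/5.
Divide row 3 by 1/5; eliminate column x_4 from the other rows.
In the new row 3, the w3 entry is the old entry divided by the pivot: (1/5)/(1/5) = 1.

1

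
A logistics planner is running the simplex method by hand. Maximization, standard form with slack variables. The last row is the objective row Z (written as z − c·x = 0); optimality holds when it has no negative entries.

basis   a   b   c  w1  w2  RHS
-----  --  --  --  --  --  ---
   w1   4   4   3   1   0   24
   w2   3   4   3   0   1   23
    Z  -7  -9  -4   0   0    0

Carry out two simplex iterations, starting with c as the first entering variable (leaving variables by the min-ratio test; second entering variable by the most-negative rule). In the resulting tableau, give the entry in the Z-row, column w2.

Ratio test on column c — row 1: 24/3 = 8; row 2: 23/3 = 23/3. Minimum is 23/3 at row 2 (w2 leaves); pivot element 3.
Divide row 2 by 3; eliminate column c from the other rows.
Second iteration: most negative Z-row entry is -11/3 in column b, so b enters.
Ratio test on column b — row 1: entry 0 ≤ 0; row 2: (23/3)/(4/3) = 23/4. Minimum is 23/4 at row 2 (c leaves); pivot element 4/3.
Divide row 2 by 4/3; eliminate column b from the other rows.
After both pivots, the entry at the Z-row, column w2 is 9/4.

9/4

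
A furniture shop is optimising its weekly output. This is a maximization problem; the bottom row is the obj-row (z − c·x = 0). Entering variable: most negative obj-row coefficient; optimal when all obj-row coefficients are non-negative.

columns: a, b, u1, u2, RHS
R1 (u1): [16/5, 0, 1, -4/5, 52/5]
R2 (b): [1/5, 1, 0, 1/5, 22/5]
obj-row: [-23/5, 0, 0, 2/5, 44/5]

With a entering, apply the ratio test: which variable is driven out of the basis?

Column a entries and ratios — u1: (52/5)/(16/5) = 13/4; b: (22/5)/(1/5) = 22.
Smallest ratio is 13/4 in the row of u1, so u1 leaves.

u1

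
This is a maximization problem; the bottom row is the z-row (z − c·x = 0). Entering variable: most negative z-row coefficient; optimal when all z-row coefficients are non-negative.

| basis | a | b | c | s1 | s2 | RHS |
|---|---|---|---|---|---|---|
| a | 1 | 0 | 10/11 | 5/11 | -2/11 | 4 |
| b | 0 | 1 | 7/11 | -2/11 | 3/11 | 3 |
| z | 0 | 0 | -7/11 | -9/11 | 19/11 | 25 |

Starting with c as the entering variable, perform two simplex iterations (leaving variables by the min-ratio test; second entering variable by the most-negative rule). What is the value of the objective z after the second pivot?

Ratio test on column c — row 1: 4/(10/11) = 22/5; row 2: 3/(7/11) = 33/7. Minimum is 22/5 at row 1 (a leaves); pivot element 10/11.
Pivot on row 1; the z-row RHS becomes 25 − (-7/11)·(22/5) = 139/5.
Next entering variable (most negative z-row entry -1/2): s1.
Ratio test on column s1 — row 1: (22/5)/(1/2) = 44/5; row 2: entry -1/2 ≤ 0. Minimum is 44/5 at row 1 (c leaves); pivot element 1/2.
After the second pivot the z-row RHS is 139/5 − (-1/2)·(44/5) = 161/5.

161/5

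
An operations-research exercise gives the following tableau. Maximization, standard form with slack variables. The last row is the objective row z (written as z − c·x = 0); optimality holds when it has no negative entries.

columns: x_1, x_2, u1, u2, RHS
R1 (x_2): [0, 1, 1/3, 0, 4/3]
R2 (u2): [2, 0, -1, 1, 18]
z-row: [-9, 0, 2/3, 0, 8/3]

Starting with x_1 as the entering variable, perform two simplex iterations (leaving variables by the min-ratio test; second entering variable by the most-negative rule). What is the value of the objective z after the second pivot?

Ratio test on column x_1 — row 1: entry 0 ≤ 0; row 2: 18/2 = 9. Minimum is 9 at row 2 (u2 leaves); pivot element 2.
Pivot on row 2; the z-row RHS becomes 8/3 − (-9)·9 = 251/3.
Next entering variable (most negative z-row entry -23/6): u1.
Ratio test on column u1 — row 1: (4/3)/(1/3) = 4; row 2: entry -1/2 ≤ 0. Minimum is 4 at row 1 (x_2 leaves); pivot element 1/3.
After the second pivot the z-row RHS is 251/3 − (-23/6)·4 = 99.

99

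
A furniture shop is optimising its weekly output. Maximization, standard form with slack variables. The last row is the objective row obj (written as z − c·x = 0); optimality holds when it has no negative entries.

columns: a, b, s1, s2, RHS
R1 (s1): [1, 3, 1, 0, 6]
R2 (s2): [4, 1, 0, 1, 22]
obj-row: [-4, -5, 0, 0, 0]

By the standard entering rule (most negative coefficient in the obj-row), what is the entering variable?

b

Negative obj-row entries: a: -4, b: -5.
The most negative is -5 in column b, so b enters.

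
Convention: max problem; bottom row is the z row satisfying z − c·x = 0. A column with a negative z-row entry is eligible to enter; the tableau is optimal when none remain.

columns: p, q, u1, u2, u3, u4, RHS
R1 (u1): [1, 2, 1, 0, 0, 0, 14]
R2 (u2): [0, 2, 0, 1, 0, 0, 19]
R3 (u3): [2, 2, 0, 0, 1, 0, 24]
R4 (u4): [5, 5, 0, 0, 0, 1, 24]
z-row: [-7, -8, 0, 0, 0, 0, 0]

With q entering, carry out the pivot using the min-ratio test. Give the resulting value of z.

192/5

Ratio test on column q — row 1: 14/2 = 7; row 2: 19/2 = 19/2; row 3: 24/2 = 12; row 4: 24/5 = 24/5. Minimum is 24/5 at row 4 (u4 leaves); pivot element 5.
Pivot on row 4; the z-row RHS becomes 0 − (-8)·(24/5) = 192/5.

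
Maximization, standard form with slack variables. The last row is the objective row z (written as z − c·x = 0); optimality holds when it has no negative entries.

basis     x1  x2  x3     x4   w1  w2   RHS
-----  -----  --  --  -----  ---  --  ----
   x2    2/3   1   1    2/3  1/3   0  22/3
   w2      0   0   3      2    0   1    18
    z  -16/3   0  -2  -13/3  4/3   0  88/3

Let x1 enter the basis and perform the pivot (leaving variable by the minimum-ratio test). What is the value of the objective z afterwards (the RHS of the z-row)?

88

Ratio test on column x1 — row 1: (22/3)/(2/3) = 11; row 2: entry 0 ≤ 0. Minimum is 11 at row 1 (x2 leaves); pivot element 2/3.
Pivot on row 1; the z-row RHS becomes 88/3 − (-16/3)·11 = 88.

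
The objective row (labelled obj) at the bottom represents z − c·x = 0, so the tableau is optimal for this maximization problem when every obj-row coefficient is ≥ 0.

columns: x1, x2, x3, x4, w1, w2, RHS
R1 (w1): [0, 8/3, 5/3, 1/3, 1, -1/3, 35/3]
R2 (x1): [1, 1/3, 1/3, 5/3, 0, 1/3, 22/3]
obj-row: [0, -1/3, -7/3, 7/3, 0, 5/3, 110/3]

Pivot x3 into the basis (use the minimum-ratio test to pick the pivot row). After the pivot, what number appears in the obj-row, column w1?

7/5

Ratio test on column x3 — row 1: (35/3)/(5/3) = 7; row 2: (22/3)/(1/3) = 22. Minimum is 7 at row 1 (w1 leaves); pivot element 5/3.
Divide row 1 by 5/3; eliminate column x3 from the other rows.
obj-row update in column w1: 0 − (-7/3)·(3/5) = 7/5.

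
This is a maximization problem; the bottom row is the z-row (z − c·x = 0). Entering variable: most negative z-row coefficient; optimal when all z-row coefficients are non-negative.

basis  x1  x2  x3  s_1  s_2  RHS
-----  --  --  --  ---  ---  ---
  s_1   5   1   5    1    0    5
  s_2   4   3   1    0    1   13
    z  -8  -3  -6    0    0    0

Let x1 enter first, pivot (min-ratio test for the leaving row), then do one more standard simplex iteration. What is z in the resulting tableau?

151/11

Ratio test on column x1 — row 1: 5/5 = 1; row 2: 13/4 = 13/4. Minimum is 1 at row 1 (s_1 leaves); pivot element 5.
Pivot on row 1; the z-row RHS becomes 0 − (-8)·1 = 8.
Next entering variable (most negative z-row entry -7/5): x2.
Ratio test on column x2 — row 1: 1/(1/5) = 5; row 2: 9/(11/5) = 45/11. Minimum is 45/11 at row 2 (s_2 leaves); pivot element 11/5.
After the second pivot the z-row RHS is 8 − (-7/5)·(45/11) = 151/11.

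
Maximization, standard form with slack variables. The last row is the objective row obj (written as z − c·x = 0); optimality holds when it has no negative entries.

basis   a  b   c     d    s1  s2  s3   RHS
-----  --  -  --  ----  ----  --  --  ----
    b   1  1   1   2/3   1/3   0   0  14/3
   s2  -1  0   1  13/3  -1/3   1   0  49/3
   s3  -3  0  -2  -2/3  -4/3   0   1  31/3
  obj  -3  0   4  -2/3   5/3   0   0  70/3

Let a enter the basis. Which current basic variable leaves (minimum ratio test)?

Column a entries and ratios — b: (14/3)/1 = 14/3; s2: -1 ≤ 0, skip; s3: -3 ≤ 0, skip.
Smallest ratio is 14/3 in the row of b, so b leaves.

b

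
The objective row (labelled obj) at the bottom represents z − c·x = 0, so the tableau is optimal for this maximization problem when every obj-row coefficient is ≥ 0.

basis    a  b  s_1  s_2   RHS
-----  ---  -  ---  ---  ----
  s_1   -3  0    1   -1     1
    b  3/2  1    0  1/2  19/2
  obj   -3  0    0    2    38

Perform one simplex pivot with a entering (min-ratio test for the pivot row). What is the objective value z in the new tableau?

57

Ratio test on column a — row 1: entry -3 ≤ 0; row 2: (19/2)/(3/2) = 19/3. Minimum is 19/3 at row 2 (b leaves); pivot element 3/2.
Pivot on row 2; the obj-row RHS becomes 38 − (-3)·(19/3) = 57.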